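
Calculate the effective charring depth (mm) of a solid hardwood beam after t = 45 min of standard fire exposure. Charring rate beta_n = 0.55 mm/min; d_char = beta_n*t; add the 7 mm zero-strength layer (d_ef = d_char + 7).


d_char = 0.55 * 45 = 24.75 mm
d_ef = 24.75 + 1.0*7 = 31.75 mm

31.75 mm


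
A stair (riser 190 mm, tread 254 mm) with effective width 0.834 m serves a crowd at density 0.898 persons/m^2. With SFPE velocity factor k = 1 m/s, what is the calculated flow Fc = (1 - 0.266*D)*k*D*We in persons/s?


1 - 0.266*D = 1 - 0.266*0.898 = 0.76113
Fs = 0.76113 * 1 * 0.898 = 0.68350 persons/(s*m)
Fc = 0.68350 * 0.834 = 0.57004 persons/s

0.57004 persons/s


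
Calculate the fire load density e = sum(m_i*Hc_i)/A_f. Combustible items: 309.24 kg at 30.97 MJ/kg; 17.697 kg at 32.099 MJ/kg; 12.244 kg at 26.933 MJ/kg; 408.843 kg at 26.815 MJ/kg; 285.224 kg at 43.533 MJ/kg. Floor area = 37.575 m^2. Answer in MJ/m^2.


Total energy = 309.24*30.97 + 17.697*32.099 + 12.244*26.933 + 408.843*26.815 + 285.224*43.533
= 9577.163 + 568.0560 + 329.7677 + 10963.13 + 12416.66
= 33854.77 MJ
e = 33854.77 / 37.575 = 900.99 MJ/m^2

900.99 MJ/m^2


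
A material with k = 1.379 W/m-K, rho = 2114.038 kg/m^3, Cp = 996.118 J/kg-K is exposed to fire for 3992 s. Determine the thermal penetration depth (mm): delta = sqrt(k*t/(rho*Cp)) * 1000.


alpha = 1.379 / (2114.038 * 996.118) = 6.5485e-07 m^2/s
alpha * t = 0.0026142
delta = sqrt(0.0026142) * 1000 = 51.129 mm

51.129 mm


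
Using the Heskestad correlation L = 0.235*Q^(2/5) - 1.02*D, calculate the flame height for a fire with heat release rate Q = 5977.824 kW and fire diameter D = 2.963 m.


Q^(2/5) = 32.405
0.235 * Q^(2/5) = 7.6153
1.02 * D = 3.0223
L = 4.5930 m

4.5930 m


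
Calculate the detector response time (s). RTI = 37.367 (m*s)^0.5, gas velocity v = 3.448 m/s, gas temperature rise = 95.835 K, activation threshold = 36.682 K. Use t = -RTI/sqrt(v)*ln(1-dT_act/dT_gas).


dT_act/dT_gas = 0.38276
ln(1 - 0.38276) = -0.48250
t = -37.367 / sqrt(3.448) * -0.48250 = 9.7096 s

9.7096 s


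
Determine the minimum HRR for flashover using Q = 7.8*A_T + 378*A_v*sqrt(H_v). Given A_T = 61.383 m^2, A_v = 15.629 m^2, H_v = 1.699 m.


7.8*A_T = 478.79
sqrt(H_v) = 1.3035
378*A_v*sqrt(H_v) = 7700.5
Q = 478.79 + 7700.5 = 8179.3 kW

8179.3 kW


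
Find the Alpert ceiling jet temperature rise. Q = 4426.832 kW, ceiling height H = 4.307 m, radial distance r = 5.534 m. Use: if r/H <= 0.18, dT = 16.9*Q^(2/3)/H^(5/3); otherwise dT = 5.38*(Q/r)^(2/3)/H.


r/H = 5.534 / 4.307 = 1.2849
r/H > 0.18, so dT = 5.38*(Q/r)^(2/3)/H
Q/r = 799.93
(Q/r)^(2/3) = 86.173
dT = 5.38 * 86.173 / 4.307 = 107.64 K

107.64 K


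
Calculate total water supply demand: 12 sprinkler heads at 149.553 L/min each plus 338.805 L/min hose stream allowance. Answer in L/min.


Sprinkler demand = 12 * 149.553 = 1794.636 L/min
Total = 1794.636 + 338.805 = 2133.441 L/min

2133.441 L/min


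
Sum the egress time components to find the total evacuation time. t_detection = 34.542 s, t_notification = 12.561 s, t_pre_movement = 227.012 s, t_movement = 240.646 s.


Total = 34.542 + 12.561 + 227.012 + 240.646 = 514.761 s

514.761 s


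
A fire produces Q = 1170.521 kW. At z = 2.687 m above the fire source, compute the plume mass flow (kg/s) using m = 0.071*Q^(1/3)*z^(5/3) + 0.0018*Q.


Q^(1/3) = 10.539
z^(5/3) = 5.1933
First term = 0.071 * 10.539 * 5.1933 = 3.8860
Second term = 0.0018 * 1170.521 = 2.1069
m = 5.9929 kg/s

5.9929 kg/s


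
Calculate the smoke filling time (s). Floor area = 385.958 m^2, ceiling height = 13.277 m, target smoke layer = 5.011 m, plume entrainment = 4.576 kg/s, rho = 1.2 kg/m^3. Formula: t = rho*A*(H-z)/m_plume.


H - z = 8.266 m
t = 1.2 * 385.958 * 8.266 / 4.576 = 836.62 s

836.62 s


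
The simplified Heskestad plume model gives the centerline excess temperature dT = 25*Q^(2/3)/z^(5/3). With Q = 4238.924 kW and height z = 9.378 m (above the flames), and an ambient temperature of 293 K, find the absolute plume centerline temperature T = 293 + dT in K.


Q^(2/3) = 261.92
z^(5/3) = 41.705
dT = 25 * 261.92 / 41.705 = 157.01 K
T = 293 + 157.01 = 450.01 K

450.01 K


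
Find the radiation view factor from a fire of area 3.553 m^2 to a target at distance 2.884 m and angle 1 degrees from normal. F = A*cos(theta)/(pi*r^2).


cos(1 deg) = 0.99985
pi*r^2 = 26.130
F = 3.553 * 0.99985 / 26.130 = 0.13595

0.13595


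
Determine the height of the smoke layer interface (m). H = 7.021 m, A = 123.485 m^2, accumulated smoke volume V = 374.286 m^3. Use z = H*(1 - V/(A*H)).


V/(A*H) = 0.43171
1 - 0.43171 = 0.56829
z = 7.021 * 0.56829 = 3.9900 m

3.9900 m


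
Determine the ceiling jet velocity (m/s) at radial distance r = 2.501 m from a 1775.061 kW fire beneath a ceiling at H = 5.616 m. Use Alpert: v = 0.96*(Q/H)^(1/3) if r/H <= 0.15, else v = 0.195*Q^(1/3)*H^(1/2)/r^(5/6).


r/H = 2.501 / 5.616 = 0.44533
r/H > 0.15, so v = 0.195*Q^(1/3)*H^(1/2)/r^(5/6)
Q^(1/3) = 12.108
H^(1/2) = 2.3698
r^(5/6) = 2.1467
v = 0.195 * 12.108 * 2.3698 / 2.1467 = 2.6065 m/s

2.6065 m/s


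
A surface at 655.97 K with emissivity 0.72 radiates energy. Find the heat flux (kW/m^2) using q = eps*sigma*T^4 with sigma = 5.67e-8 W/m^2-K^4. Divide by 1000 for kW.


T^4 = 1.8516e+11
q = 0.72 * 5.67e-8 * 1.8516e+11 / 1000 = 7.5588 kW/m^2

7.5588 kW/m^2


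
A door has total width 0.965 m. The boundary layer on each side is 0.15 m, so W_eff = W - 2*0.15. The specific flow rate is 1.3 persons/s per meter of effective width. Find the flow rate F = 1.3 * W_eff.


W_eff = 0.965 - 0.30 = 0.665 m
F = 1.3 * 0.665 = 0.86450 persons/s

0.86450 persons/s


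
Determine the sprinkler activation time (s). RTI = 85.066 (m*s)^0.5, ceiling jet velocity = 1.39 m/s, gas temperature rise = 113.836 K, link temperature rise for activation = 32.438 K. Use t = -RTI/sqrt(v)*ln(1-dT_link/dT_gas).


dT_link/dT_gas = 0.28495
ln(1 - 0.28495) = -0.33541
t = -85.066 / sqrt(1.39) * -0.33541 = 24.200 s

24.200 s


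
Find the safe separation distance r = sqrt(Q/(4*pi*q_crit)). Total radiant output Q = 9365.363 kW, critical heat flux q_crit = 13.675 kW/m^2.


4*pi*q_crit = 171.85
Q/(4*pi*q_crit) = 54.499
r = sqrt(54.499) = 7.3823 m

7.3823 m


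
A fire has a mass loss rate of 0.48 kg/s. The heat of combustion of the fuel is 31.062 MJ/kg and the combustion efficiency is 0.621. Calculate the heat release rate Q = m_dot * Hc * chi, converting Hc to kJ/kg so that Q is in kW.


Hc = 31.062 MJ/kg = 31.062 * 1000 kJ/kg = 31062 kJ/kg
Q = 0.48 kg/s * 31062 kJ/kg * 0.621 = 9259.0 kW

9259.0 kW


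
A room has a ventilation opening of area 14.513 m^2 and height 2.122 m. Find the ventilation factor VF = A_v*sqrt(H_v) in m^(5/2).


sqrt(H_v) = 1.4567
VF = 14.513 * 1.4567 = 21.141 m^(5/2)

21.141 m^(5/2)


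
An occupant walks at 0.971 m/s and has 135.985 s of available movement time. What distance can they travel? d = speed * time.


d = 0.971 * 135.985 = 132.04 m

132.04 m


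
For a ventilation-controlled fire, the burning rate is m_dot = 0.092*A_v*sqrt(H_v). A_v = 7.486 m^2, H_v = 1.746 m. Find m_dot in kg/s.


sqrt(H_v) = 1.3214
m_dot = 0.092 * 7.486 * 1.3214 = 0.91004 kg/s

0.91004 kg/s


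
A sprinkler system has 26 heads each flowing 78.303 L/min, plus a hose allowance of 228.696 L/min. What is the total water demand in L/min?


Sprinkler demand = 26 * 78.303 = 2035.878 L/min
Total = 2035.878 + 228.696 = 2264.574 L/min

2264.574 L/min


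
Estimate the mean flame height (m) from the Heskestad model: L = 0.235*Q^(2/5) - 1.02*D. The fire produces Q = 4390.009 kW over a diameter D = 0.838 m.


Q^(2/5) = 28.641
0.235 * Q^(2/5) = 6.7306
1.02 * D = 0.85476
L = 5.8758 m

5.8758 m


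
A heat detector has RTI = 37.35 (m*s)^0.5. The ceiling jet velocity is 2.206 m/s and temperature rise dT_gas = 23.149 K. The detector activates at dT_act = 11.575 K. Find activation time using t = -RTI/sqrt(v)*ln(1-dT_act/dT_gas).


dT_act/dT_gas = 0.50002
ln(1 - 0.50002) = -0.69319
t = -37.35 / sqrt(2.206) * -0.69319 = 17.432 s

17.432 s


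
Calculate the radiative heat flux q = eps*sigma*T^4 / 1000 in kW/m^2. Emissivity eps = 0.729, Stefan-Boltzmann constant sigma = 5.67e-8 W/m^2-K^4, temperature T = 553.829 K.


T^4 = 9.4081e+10
q = 0.729 * 5.67e-8 * 9.4081e+10 / 1000 = 3.8888 kW/m^2

3.8888 kW/m^2


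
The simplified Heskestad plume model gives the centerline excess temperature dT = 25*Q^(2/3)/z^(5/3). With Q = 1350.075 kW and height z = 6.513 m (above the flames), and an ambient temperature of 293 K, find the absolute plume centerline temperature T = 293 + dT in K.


Q^(2/3) = 122.15
z^(5/3) = 22.714
dT = 25 * 122.15 / 22.714 = 134.44 K
T = 293 + 134.44 = 427.44 K

427.44 K


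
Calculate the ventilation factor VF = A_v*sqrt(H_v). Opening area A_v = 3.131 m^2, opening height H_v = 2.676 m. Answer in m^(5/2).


sqrt(H_v) = 1.6358
VF = 3.131 * 1.6358 = 5.1218 m^(5/2)

5.1218 m^(5/2)


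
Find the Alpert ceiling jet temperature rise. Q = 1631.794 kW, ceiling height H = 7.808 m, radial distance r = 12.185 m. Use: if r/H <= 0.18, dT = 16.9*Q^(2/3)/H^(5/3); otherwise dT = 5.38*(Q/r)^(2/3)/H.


r/H = 12.185 / 7.808 = 1.5606
r/H > 0.18, so dT = 5.38*(Q/r)^(2/3)/H
Q/r = 133.92
(Q/r)^(2/3) = 26.175
dT = 5.38 * 26.175 / 7.808 = 18.036 K

18.036 K


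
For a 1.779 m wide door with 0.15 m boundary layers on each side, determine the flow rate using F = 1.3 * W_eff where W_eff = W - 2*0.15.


W_eff = 1.779 - 0.30 = 1.479 m
F = 1.3 * 1.479 = 1.9227 persons/s

1.9227 persons/s


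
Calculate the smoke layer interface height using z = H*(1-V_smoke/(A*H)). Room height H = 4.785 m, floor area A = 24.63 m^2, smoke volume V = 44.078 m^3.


V/(A*H) = 0.37400
1 - 0.37400 = 0.62600
z = 4.785 * 0.62600 = 2.9954 m

2.9954 m


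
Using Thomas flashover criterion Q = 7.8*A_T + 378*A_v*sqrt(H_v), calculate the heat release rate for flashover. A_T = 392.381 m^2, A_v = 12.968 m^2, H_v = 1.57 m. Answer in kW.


7.8*A_T = 3060.6
sqrt(H_v) = 1.2530
378*A_v*sqrt(H_v) = 6142.1
Q = 3060.6 + 6142.1 = 9202.6 kW

9202.6 kW


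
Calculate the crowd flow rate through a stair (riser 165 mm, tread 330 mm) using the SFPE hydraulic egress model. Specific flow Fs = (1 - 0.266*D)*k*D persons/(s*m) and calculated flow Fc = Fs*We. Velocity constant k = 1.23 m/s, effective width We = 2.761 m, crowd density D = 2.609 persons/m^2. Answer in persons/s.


1 - 0.266*D = 1 - 0.266*2.609 = 0.30601
Fs = 0.30601 * 1.23 * 2.609 = 0.98199 persons/(s*m)
Fc = 0.98199 * 2.761 = 2.7113 persons/s

2.7113 persons/s


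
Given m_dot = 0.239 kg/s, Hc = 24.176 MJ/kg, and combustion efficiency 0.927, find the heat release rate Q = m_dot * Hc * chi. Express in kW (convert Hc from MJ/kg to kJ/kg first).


Hc = 24.176 MJ/kg = 24.176 * 1000 kJ/kg = 24176 kJ/kg
Q = 0.239 kg/s * 24176 kJ/kg * 0.927 = 5356.3 kW

5356.3 kW


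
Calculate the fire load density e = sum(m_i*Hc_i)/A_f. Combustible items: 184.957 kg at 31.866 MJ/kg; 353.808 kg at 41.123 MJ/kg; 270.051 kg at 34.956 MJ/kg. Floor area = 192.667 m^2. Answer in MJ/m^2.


Total energy = 184.957*31.866 + 353.808*41.123 + 270.051*34.956
= 5893.840 + 14549.65 + 9439.903
= 29883.39 MJ
e = 29883.39 / 192.667 = 155.10 MJ/m^2

155.10 MJ/m^2


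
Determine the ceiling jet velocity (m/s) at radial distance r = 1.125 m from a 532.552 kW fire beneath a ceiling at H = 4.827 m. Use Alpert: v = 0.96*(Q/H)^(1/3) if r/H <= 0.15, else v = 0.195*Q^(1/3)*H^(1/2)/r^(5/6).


r/H = 1.125 / 4.827 = 0.23306
r/H > 0.15, so v = 0.195*Q^(1/3)*H^(1/2)/r^(5/6)
Q^(1/3) = 8.1056
H^(1/2) = 2.1970
r^(5/6) = 1.1031
v = 0.195 * 8.1056 * 2.1970 / 1.1031 = 3.1480 m/s

3.1480 m/s


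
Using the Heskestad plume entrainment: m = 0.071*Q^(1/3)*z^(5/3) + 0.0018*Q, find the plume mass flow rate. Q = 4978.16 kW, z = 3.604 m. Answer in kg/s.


Q^(1/3) = 17.075
z^(5/3) = 8.4718
First term = 0.071 * 17.075 * 8.4718 = 10.270
Second term = 0.0018 * 4978.16 = 8.9607
m = 19.231 kg/s

19.231 kg/s


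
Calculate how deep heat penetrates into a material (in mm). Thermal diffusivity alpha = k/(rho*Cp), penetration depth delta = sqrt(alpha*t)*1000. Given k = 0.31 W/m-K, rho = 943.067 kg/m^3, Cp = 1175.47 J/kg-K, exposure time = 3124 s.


alpha = 0.31 / (943.067 * 1175.47) = 2.7965e-07 m^2/s
alpha * t = 0.00087361
delta = sqrt(0.00087361) * 1000 = 29.557 mm

29.557 mm


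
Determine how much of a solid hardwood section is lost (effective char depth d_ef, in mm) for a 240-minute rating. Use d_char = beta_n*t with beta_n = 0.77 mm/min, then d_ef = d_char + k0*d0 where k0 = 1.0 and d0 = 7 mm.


d_char = 0.77 * 240 = 184.8 mm
d_ef = 184.8 + 1.0*7 = 191.8 mm

191.8 mm


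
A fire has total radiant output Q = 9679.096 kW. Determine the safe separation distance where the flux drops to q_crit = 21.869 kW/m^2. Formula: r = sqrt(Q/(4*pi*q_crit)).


4*pi*q_crit = 274.81
Q/(4*pi*q_crit) = 35.221
r = sqrt(35.221) = 5.9347 m

5.9347 m


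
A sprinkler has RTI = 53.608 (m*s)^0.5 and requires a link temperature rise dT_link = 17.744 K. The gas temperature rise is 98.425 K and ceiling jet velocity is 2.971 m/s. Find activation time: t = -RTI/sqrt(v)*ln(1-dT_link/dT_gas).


dT_link/dT_gas = 0.18028
ln(1 - 0.18028) = -0.19879
t = -53.608 / sqrt(2.971) * -0.19879 = 6.1827 s

6.1827 s


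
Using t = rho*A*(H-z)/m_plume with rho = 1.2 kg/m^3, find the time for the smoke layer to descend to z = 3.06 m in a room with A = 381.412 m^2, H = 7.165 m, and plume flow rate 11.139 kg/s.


H - z = 4.105 m
t = 1.2 * 381.412 * 4.105 / 11.139 = 168.67 s

168.67 s


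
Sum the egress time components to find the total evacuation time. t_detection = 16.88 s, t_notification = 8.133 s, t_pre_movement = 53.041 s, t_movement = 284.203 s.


Total = 16.88 + 8.133 + 53.041 + 284.203 = 362.257 s

362.257 s


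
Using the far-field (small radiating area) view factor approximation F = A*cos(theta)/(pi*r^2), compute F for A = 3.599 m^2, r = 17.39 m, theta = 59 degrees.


cos(59 deg) = 0.51504
pi*r^2 = 950.06
F = 3.599 * 0.51504 / 950.06 = 0.0019511

0.0019511


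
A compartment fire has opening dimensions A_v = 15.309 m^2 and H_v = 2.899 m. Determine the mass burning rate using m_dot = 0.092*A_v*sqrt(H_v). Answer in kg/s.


sqrt(H_v) = 1.7026
m_dot = 0.092 * 15.309 * 1.7026 = 2.3981 kg/s

2.3981 kg/s


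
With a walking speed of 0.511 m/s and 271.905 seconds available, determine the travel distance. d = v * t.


d = 0.511 * 271.905 = 138.94 m

138.94 m


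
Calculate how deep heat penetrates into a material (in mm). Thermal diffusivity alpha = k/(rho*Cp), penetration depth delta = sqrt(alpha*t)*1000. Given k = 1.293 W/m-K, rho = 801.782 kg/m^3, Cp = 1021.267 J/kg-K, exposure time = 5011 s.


alpha = 1.293 / (801.782 * 1021.267) = 1.5791e-06 m^2/s
alpha * t = 0.0079127
delta = sqrt(0.0079127) * 1000 = 88.954 mm

88.954 mm


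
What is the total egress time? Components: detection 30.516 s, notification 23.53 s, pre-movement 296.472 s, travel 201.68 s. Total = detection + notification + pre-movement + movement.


Total = 30.516 + 23.53 + 296.472 + 201.68 = 552.198 s

552.198 s


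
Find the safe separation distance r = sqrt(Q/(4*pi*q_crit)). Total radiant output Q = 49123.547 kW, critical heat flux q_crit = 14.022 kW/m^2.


4*pi*q_crit = 176.21
Q/(4*pi*q_crit) = 278.79
r = sqrt(278.79) = 16.697 m

16.697 m


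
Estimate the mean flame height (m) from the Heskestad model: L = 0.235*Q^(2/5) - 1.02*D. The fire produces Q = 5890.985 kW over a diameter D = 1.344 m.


Q^(2/5) = 32.216
0.235 * Q^(2/5) = 7.5708
1.02 * D = 1.3709
L = 6.1999 m

6.1999 m


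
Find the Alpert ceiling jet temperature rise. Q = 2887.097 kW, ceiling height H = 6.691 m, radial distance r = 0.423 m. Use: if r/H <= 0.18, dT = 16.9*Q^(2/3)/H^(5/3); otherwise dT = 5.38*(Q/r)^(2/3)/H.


r/H = 0.423 / 6.691 = 0.063219
r/H <= 0.18, so dT = 16.9*Q^(2/3)/H^(5/3)
Q^(2/3) = 202.76
H^(5/3) = 23.758
dT = 16.9 * 202.76 / 23.758 = 144.23 K

144.23 K


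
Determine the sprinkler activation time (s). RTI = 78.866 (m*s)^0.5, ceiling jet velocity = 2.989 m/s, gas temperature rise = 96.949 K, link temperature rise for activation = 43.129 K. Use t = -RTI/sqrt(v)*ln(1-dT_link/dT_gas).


dT_link/dT_gas = 0.44486
ln(1 - 0.44486) = -0.58854
t = -78.866 / sqrt(2.989) * -0.58854 = 26.847 s

26.847 s


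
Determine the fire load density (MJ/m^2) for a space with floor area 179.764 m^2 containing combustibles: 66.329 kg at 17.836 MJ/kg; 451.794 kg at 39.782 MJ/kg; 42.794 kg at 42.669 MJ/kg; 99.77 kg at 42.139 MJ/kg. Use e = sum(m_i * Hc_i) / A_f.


Total energy = 66.329*17.836 + 451.794*39.782 + 42.794*42.669 + 99.77*42.139
= 1183.044 + 17973.27 + 1825.977 + 4204.208
= 25186.50 MJ
e = 25186.50 / 179.764 = 140.11 MJ/m^2

140.11 MJ/m^2


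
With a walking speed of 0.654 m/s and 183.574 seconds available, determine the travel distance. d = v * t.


d = 0.654 * 183.574 = 120.06 m

120.06 m


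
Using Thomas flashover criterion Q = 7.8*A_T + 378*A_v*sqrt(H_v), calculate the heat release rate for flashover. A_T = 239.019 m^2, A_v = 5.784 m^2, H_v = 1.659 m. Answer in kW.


7.8*A_T = 1864.3
sqrt(H_v) = 1.2880
378*A_v*sqrt(H_v) = 2816.1
Q = 1864.3 + 2816.1 = 4680.4 kW

4680.4 kW


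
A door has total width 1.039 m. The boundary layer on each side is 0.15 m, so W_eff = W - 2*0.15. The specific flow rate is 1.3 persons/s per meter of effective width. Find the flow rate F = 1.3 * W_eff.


W_eff = 1.039 - 0.30 = 0.739 m
F = 1.3 * 0.739 = 0.96070 persons/s

0.96070 persons/s


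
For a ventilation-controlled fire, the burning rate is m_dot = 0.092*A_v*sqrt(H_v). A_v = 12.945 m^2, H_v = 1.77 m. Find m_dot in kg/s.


sqrt(H_v) = 1.3304
m_dot = 0.092 * 12.945 * 1.3304 = 1.5844 kg/s

1.5844 kg/s


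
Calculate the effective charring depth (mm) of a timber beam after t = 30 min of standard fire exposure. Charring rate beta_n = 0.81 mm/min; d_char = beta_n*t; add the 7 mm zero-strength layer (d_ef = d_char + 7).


d_char = 0.81 * 30 = 24.3 mm
d_ef = 24.3 + 1.0*7 = 31.3 mm

31.3 mm


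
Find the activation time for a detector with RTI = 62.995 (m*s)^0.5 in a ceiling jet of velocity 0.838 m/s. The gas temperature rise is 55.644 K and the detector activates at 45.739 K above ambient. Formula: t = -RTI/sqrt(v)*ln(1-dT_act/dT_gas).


dT_act/dT_gas = 0.82199
ln(1 - 0.82199) = -1.7259
t = -62.995 / sqrt(0.838) * -1.7259 = 118.77 s

118.77 s


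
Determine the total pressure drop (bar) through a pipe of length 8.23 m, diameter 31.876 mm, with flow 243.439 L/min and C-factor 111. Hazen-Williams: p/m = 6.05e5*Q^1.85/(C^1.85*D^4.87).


Q^1.85 = 25991
C^1.85 = 6079.2
D^4.87 = 2.0983e+07
p/m = 0.12327 bar/m
p_total = 0.12327 * 8.23 = 1.0145 bar

1.0145 bar


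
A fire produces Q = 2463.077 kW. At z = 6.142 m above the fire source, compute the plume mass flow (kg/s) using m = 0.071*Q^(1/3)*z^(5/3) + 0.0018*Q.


Q^(1/3) = 13.505
z^(5/3) = 20.599
First term = 0.071 * 13.505 * 20.599 = 19.752
Second term = 0.0018 * 2463.077 = 4.4335
m = 24.185 kg/s

24.185 kg/s


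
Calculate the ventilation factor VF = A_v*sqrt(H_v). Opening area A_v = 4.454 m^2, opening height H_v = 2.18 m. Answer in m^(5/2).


sqrt(H_v) = 1.4765
VF = 4.454 * 1.4765 = 6.5763 m^(5/2)

6.5763 m^(5/2)


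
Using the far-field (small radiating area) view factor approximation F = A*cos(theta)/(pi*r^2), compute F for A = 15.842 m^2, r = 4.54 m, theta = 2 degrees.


cos(2 deg) = 0.99939
pi*r^2 = 64.753
F = 15.842 * 0.99939 / 64.753 = 0.24450

0.24450


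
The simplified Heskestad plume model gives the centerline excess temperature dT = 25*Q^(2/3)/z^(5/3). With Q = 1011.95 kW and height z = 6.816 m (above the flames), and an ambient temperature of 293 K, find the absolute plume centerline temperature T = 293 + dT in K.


Q^(2/3) = 100.80
z^(5/3) = 24.503
dT = 25 * 100.80 / 24.503 = 102.84 K
T = 293 + 102.84 = 395.84 K

395.84 K


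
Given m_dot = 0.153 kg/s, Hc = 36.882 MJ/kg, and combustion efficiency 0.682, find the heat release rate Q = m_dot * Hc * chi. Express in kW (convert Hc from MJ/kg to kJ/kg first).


Hc = 36.882 MJ/kg = 36.882 * 1000 kJ/kg = 36882 kJ/kg
Q = 0.153 kg/s * 36882 kJ/kg * 0.682 = 3848.5 kW

3848.5 kW


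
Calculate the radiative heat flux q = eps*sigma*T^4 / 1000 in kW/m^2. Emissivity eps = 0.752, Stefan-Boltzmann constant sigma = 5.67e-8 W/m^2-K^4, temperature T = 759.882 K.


T^4 = 3.3341e+11
q = 0.752 * 5.67e-8 * 3.3341e+11 / 1000 = 14.216 kW/m^2

14.216 kW/m^2


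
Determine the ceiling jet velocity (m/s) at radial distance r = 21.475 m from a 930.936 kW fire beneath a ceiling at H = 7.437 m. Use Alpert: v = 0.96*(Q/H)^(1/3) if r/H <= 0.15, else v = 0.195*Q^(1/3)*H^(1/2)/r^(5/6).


r/H = 21.475 / 7.437 = 2.8876
r/H > 0.15, so v = 0.195*Q^(1/3)*H^(1/2)/r^(5/6)
Q^(1/3) = 9.7643
H^(1/2) = 2.7271
r^(5/6) = 12.881
v = 0.195 * 9.7643 * 2.7271 / 12.881 = 0.40312 m/s

0.40312 m/s


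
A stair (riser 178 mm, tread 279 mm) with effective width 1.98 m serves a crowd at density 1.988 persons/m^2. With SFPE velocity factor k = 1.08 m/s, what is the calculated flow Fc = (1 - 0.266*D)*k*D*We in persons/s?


1 - 0.266*D = 1 - 0.266*1.988 = 0.47119
Fs = 0.47119 * 1.08 * 1.988 = 1.0117 persons/(s*m)
Fc = 1.0117 * 1.98 = 2.0031 persons/s

2.0031 persons/s


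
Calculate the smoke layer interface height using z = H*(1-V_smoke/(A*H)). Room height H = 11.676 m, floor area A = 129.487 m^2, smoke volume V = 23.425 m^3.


V/(A*H) = 0.015494
1 - 0.015494 = 0.98451
z = 11.676 * 0.98451 = 11.495 m

11.495 m


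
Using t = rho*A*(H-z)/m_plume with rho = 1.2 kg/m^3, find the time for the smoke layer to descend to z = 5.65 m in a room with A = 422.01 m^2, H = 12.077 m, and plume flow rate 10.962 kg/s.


H - z = 6.427 m
t = 1.2 * 422.01 * 6.427 / 10.962 = 296.91 s

296.91 s


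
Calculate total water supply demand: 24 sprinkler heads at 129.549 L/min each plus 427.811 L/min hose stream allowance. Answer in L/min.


Sprinkler demand = 24 * 129.549 = 3109.176 L/min
Total = 3109.176 + 427.811 = 3536.987 L/min

3536.987 L/min


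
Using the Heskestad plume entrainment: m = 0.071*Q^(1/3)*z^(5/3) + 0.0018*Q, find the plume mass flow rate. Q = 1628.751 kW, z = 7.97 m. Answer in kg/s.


Q^(1/3) = 11.766
z^(5/3) = 31.800
First term = 0.071 * 11.766 * 31.800 = 26.565
Second term = 0.0018 * 1628.751 = 2.9318
m = 29.497 kg/s

29.497 kg/s


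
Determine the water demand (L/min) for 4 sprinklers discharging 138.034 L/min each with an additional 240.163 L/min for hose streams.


Sprinkler demand = 4 * 138.034 = 552.136 L/min
Total = 552.136 + 240.163 = 792.299 L/min

792.299 L/min


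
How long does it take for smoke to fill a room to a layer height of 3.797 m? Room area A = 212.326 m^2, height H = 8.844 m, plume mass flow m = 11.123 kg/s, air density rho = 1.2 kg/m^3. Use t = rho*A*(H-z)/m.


H - z = 5.047 m
t = 1.2 * 212.326 * 5.047 / 11.123 = 115.61 s

115.61 s


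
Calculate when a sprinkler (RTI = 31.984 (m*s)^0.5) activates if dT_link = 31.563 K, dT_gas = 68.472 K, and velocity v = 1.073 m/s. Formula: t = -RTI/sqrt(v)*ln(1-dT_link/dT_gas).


dT_link/dT_gas = 0.46096
ln(1 - 0.46096) = -0.61797
t = -31.984 / sqrt(1.073) * -0.61797 = 19.081 s

19.081 s


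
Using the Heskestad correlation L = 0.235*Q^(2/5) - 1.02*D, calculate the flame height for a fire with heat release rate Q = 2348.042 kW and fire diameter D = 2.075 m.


Q^(2/5) = 22.299
0.235 * Q^(2/5) = 5.2402
1.02 * D = 2.1165
L = 3.1237 m

3.1237 m


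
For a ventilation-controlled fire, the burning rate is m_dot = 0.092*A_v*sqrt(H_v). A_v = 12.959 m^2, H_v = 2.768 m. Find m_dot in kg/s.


sqrt(H_v) = 1.6637
m_dot = 0.092 * 12.959 * 1.6637 = 1.9835 kg/s

1.9835 kg/s


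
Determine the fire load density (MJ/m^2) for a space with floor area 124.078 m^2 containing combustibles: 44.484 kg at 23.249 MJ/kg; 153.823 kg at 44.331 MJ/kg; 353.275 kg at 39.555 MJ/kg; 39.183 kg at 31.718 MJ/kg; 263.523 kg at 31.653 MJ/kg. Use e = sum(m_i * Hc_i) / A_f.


Total energy = 44.484*23.249 + 153.823*44.331 + 353.275*39.555 + 39.183*31.718 + 263.523*31.653
= 1034.209 + 6819.127 + 13973.79 + 1242.806 + 8341.294
= 31411.23 MJ
e = 31411.23 / 124.078 = 253.16 MJ/m^2

253.16 MJ/m^2


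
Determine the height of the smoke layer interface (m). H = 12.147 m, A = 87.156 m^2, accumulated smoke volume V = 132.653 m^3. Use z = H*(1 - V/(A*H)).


V/(A*H) = 0.12530
1 - 0.12530 = 0.87470
z = 12.147 * 0.87470 = 10.625 m

10.625 m


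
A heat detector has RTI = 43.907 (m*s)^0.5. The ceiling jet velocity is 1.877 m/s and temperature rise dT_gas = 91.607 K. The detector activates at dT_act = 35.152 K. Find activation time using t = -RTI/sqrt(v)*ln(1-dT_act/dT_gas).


dT_act/dT_gas = 0.38373
ln(1 - 0.38373) = -0.48406
t = -43.907 / sqrt(1.877) * -0.48406 = 15.513 s

15.513 s


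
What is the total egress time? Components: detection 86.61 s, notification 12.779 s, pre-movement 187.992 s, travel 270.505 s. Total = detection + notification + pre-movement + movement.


Total = 86.61 + 12.779 + 187.992 + 270.505 = 557.886 s

557.886 s


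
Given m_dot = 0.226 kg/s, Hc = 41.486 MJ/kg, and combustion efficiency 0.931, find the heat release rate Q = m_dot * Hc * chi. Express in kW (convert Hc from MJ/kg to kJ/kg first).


Hc = 41.486 MJ/kg = 41.486 * 1000 kJ/kg = 41486 kJ/kg
Q = 0.226 kg/s * 41486 kJ/kg * 0.931 = 8728.9 kW

8728.9 kW


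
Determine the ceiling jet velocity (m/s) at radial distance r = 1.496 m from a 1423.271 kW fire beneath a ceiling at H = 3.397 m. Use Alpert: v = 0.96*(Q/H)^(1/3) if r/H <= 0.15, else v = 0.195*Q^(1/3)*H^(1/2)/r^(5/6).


r/H = 1.496 / 3.397 = 0.44039
r/H > 0.15, so v = 0.195*Q^(1/3)*H^(1/2)/r^(5/6)
Q^(1/3) = 11.249
H^(1/2) = 1.8431
r^(5/6) = 1.3989
v = 0.195 * 11.249 * 1.8431 / 1.3989 = 2.8900 m/s

2.8900 m/s


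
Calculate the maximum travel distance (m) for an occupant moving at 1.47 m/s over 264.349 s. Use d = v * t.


d = 1.47 * 264.349 = 388.59 m

388.59 m


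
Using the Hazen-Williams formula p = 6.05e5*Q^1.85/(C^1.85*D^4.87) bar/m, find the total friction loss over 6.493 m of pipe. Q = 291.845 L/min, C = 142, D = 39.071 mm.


Q^1.85 = 36352
C^1.85 = 9588.1
D^4.87 = 5.6537e+07
p/m = 0.040572 bar/m
p_total = 0.040572 * 6.493 = 0.26343 bar

0.26343 bar


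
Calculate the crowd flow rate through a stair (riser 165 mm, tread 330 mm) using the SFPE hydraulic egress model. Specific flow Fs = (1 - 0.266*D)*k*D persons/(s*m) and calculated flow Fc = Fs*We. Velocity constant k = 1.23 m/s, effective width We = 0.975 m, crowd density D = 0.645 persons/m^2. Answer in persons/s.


1 - 0.266*D = 1 - 0.266*0.645 = 0.82843
Fs = 0.82843 * 1.23 * 0.645 = 0.65723 persons/(s*m)
Fc = 0.65723 * 0.975 = 0.64080 persons/s

0.64080 persons/s


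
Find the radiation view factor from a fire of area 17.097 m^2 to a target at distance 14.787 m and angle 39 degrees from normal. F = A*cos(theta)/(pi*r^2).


cos(39 deg) = 0.77715
pi*r^2 = 686.93
F = 17.097 * 0.77715 / 686.93 = 0.019342

0.019342


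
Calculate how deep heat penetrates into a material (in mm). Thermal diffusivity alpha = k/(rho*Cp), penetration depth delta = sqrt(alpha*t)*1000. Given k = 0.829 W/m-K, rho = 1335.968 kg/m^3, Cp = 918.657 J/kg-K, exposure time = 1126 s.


alpha = 0.829 / (1335.968 * 918.657) = 6.7547e-07 m^2/s
alpha * t = 0.00076058
delta = sqrt(0.00076058) * 1000 = 27.579 mm

27.579 mm


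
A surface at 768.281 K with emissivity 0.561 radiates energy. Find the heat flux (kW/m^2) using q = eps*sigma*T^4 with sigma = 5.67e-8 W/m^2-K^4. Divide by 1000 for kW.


T^4 = 3.4840e+11
q = 0.561 * 5.67e-8 * 3.4840e+11 / 1000 = 11.082 kW/m^2

11.082 kW/m^2


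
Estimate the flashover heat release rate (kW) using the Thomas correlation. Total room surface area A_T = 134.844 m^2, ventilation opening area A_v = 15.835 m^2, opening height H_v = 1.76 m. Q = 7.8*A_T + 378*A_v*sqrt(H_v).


7.8*A_T = 1051.8
sqrt(H_v) = 1.3266
378*A_v*sqrt(H_v) = 7940.8
Q = 1051.8 + 7940.8 = 8992.6 kW

8992.6 kW


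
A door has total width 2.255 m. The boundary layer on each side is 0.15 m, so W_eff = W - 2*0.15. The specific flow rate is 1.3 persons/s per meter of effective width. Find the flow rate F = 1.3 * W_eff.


W_eff = 2.255 - 0.30 = 1.955 m
F = 1.3 * 1.955 = 2.5415 persons/s

2.5415 persons/s


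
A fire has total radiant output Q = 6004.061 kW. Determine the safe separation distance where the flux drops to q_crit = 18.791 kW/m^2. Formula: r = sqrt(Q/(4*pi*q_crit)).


4*pi*q_crit = 236.13
Q/(4*pi*q_crit) = 25.426
r = sqrt(25.426) = 5.0425 m

5.0425 m


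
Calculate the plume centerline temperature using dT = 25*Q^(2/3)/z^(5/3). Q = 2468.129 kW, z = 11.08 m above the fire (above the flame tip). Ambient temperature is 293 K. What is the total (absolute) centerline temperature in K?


Q^(2/3) = 182.63
z^(5/3) = 55.068
dT = 25 * 182.63 / 55.068 = 82.912 K
T = 293 + 82.912 = 375.91 K

375.91 K


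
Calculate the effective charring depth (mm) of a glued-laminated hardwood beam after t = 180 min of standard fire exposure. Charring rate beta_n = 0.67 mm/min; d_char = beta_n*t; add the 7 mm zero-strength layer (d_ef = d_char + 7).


d_char = 0.67 * 180 = 120.6 mm
d_ef = 120.6 + 1.0*7 = 127.6 mm

127.6 mm


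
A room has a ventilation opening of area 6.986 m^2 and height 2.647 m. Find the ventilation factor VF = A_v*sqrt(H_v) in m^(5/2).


sqrt(H_v) = 1.6270
VF = 6.986 * 1.6270 = 11.366 m^(5/2)

11.366 m^(5/2)


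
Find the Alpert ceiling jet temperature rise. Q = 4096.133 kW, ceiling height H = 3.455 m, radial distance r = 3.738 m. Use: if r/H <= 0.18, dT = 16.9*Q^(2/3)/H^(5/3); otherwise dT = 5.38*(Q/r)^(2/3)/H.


r/H = 3.738 / 3.455 = 1.0819
r/H > 0.18, so dT = 5.38*(Q/r)^(2/3)/H
Q/r = 1095.8
(Q/r)^(2/3) = 106.29
dT = 5.38 * 106.29 / 3.455 = 165.51 K

165.51 K


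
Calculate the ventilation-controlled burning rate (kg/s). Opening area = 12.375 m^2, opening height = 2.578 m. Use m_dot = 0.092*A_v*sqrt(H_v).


sqrt(H_v) = 1.6056
m_dot = 0.092 * 12.375 * 1.6056 = 1.8280 kg/s

1.8280 kg/s


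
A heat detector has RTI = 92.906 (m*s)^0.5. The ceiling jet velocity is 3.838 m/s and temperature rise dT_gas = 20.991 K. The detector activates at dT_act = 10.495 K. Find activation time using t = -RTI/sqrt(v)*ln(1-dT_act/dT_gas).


dT_act/dT_gas = 0.49998
ln(1 - 0.49998) = -0.69310
t = -92.906 / sqrt(3.838) * -0.69310 = 32.869 s

32.869 s


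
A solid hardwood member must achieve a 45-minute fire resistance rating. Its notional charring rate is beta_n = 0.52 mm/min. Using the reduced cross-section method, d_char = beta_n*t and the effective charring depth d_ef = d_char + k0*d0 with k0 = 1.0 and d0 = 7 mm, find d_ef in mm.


d_char = 0.52 * 45 = 23.4 mm
d_ef = 23.4 + 1.0*7 = 30.4 mm

30.4 mm


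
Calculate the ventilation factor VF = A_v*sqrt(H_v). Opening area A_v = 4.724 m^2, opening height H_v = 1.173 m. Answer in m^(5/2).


sqrt(H_v) = 1.0831
VF = 4.724 * 1.0831 = 5.1163 m^(5/2)

5.1163 m^(5/2)


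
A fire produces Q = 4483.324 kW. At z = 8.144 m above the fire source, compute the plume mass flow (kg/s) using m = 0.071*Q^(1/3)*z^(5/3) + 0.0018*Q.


Q^(1/3) = 16.489
z^(5/3) = 32.966
First term = 0.071 * 16.489 * 32.966 = 38.594
Second term = 0.0018 * 4483.324 = 8.0700
m = 46.664 kg/s

46.664 kg/s


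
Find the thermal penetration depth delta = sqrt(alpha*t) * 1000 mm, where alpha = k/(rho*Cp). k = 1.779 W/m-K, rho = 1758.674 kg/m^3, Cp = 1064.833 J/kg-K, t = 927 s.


alpha = 1.779 / (1758.674 * 1064.833) = 9.4997e-07 m^2/s
alpha * t = 0.00088062
delta = sqrt(0.00088062) * 1000 = 29.675 mm

29.675 mm


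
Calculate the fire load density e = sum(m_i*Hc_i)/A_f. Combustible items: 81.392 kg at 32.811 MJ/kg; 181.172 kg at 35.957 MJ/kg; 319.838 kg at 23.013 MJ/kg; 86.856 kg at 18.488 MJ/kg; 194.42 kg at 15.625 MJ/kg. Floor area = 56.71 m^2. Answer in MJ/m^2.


Total energy = 81.392*32.811 + 181.172*35.957 + 319.838*23.013 + 86.856*18.488 + 194.42*15.625
= 2670.553 + 6514.402 + 7360.432 + 1605.794 + 3037.812
= 21188.99 MJ
e = 21188.99 / 56.71 = 373.64 MJ/m^2

373.64 MJ/m^2


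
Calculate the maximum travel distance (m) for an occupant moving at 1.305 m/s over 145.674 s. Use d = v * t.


d = 1.305 * 145.674 = 190.10 m

190.10 m


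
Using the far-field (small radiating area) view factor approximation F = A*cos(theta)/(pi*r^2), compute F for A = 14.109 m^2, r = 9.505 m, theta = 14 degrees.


cos(14 deg) = 0.97030
pi*r^2 = 283.83
F = 14.109 * 0.97030 / 283.83 = 0.048233

0.048233


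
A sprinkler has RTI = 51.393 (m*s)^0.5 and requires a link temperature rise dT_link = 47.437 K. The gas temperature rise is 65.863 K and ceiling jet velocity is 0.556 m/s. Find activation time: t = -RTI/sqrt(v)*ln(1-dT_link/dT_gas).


dT_link/dT_gas = 0.72024
ln(1 - 0.72024) = -1.2738
t = -51.393 / sqrt(0.556) * -1.2738 = 87.796 s

87.796 s


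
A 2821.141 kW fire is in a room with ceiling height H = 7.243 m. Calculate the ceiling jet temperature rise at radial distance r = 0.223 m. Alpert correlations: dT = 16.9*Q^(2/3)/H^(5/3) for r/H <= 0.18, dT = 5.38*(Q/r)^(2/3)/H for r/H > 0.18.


r/H = 0.223 / 7.243 = 0.030788
r/H <= 0.18, so dT = 16.9*Q^(2/3)/H^(5/3)
Q^(2/3) = 199.66
H^(5/3) = 27.114
dT = 16.9 * 199.66 / 27.114 = 124.44 K

124.44 K


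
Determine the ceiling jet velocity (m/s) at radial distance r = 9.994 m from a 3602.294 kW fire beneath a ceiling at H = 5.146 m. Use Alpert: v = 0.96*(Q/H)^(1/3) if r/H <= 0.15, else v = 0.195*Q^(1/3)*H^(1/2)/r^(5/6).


r/H = 9.994 / 5.146 = 1.9421
r/H > 0.15, so v = 0.195*Q^(1/3)*H^(1/2)/r^(5/6)
Q^(1/3) = 15.329
H^(1/2) = 2.2685
r^(5/6) = 6.8095
v = 0.195 * 15.329 * 2.2685 / 6.8095 = 0.99582 m/s

0.99582 m/s


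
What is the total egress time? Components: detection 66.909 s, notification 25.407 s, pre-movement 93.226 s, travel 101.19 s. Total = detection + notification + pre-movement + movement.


Total = 66.909 + 25.407 + 93.226 + 101.19 = 286.732 s

286.732 s


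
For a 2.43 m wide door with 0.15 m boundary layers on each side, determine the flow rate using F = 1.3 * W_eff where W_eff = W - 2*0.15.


W_eff = 2.43 - 0.30 = 2.13 m
F = 1.3 * 2.13 = 2.769 persons/s

2.769 persons/s


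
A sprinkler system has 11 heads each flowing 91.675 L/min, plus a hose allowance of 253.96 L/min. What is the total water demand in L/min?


Sprinkler demand = 11 * 91.675 = 1008.425 L/min
Total = 1008.425 + 253.96 = 1262.385 L/min

1262.385 L/min


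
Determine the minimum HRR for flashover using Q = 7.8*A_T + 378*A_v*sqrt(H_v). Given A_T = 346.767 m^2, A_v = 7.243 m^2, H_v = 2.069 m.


7.8*A_T = 2704.8
sqrt(H_v) = 1.4384
378*A_v*sqrt(H_v) = 3938.1
Q = 2704.8 + 3938.1 = 6642.9 kW

6642.9 kW


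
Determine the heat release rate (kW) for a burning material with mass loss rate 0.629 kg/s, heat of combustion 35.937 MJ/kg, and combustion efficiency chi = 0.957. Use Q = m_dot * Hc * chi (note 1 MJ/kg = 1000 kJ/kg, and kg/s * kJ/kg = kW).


Hc = 35.937 MJ/kg = 35.937 * 1000 kJ/kg = 35937 kJ/kg
Q = 0.629 kg/s * 35937 kJ/kg * 0.957 = 21632 kW

21632 kW


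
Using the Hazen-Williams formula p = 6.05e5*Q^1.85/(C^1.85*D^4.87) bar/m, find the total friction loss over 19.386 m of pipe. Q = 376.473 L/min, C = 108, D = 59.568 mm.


Q^1.85 = 58225
C^1.85 = 5778.8
D^4.87 = 4.4087e+08
p/m = 0.013827 bar/m
p_total = 0.013827 * 19.386 = 0.26804 bar

0.26804 bar


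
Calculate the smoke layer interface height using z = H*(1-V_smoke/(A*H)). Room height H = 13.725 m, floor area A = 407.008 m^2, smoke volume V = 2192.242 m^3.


V/(A*H) = 0.39244
1 - 0.39244 = 0.60756
z = 13.725 * 0.60756 = 8.3388 m

8.3388 m


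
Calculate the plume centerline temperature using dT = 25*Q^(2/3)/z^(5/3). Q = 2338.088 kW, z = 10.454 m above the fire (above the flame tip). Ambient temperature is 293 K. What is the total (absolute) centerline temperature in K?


Q^(2/3) = 176.16
z^(5/3) = 49.981
dT = 25 * 176.16 / 49.981 = 88.114 K
T = 293 + 88.114 = 381.11 K

381.11 K


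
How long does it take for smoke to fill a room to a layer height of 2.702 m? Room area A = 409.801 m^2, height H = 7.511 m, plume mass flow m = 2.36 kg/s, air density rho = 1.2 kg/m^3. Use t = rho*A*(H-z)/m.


H - z = 4.809 m
t = 1.2 * 409.801 * 4.809 / 2.36 = 1002.1 s

1002.1 s


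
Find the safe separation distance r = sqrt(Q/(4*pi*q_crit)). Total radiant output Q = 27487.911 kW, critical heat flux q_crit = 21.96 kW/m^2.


4*pi*q_crit = 275.96
Q/(4*pi*q_crit) = 99.609
r = sqrt(99.609) = 9.9804 m

9.9804 m


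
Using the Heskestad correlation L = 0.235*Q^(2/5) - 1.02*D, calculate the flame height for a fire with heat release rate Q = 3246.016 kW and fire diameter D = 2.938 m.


Q^(2/5) = 25.383
0.235 * Q^(2/5) = 5.9650
1.02 * D = 2.9968
L = 2.9682 m

2.9682 m


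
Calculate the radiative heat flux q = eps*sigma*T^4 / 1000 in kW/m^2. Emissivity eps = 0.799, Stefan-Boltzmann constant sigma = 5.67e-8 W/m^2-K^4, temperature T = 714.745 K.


T^4 = 2.6098e+11
q = 0.799 * 5.67e-8 * 2.6098e+11 / 1000 = 11.823 kW/m^2

11.823 kW/m^2


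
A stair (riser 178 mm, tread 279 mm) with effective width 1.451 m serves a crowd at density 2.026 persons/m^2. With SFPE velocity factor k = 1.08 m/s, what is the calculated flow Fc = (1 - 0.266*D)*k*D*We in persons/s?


1 - 0.266*D = 1 - 0.266*2.026 = 0.46108
Fs = 0.46108 * 1.08 * 2.026 = 1.0089 persons/(s*m)
Fc = 1.0089 * 1.451 = 1.4639 persons/s

1.4639 persons/s


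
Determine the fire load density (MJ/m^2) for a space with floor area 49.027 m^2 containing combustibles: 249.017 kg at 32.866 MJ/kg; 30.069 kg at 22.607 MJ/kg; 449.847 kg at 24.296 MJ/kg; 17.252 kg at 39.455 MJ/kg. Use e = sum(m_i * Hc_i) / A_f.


Total energy = 249.017*32.866 + 30.069*22.607 + 449.847*24.296 + 17.252*39.455
= 8184.193 + 679.7699 + 10929.48 + 680.6777
= 20474.12 MJ
e = 20474.12 / 49.027 = 417.61 MJ/m^2

417.61 MJ/m^2


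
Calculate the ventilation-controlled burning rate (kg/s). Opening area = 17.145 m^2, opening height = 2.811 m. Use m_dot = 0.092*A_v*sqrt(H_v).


sqrt(H_v) = 1.6766
m_dot = 0.092 * 17.145 * 1.6766 = 2.6446 kg/s

2.6446 kg/s


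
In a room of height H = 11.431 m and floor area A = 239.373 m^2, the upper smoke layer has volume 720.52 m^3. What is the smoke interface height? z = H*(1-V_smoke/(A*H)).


V/(A*H) = 0.26332
1 - 0.26332 = 0.73668
z = 11.431 * 0.73668 = 8.4210 m

8.4210 m


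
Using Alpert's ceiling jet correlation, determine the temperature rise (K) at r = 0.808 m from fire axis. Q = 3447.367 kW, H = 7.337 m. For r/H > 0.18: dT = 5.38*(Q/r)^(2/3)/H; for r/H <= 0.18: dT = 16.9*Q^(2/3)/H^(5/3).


r/H = 0.808 / 7.337 = 0.11013
r/H <= 0.18, so dT = 16.9*Q^(2/3)/H^(5/3)
Q^(2/3) = 228.20
H^(5/3) = 27.703
dT = 16.9 * 228.20 / 27.703 = 139.21 K

139.21 K


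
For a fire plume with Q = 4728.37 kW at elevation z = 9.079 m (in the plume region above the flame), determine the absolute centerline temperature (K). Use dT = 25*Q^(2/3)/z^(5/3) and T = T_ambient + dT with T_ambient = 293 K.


Q^(2/3) = 281.71
z^(5/3) = 39.512
dT = 25 * 281.71 / 39.512 = 178.25 K
T = 293 + 178.25 = 471.25 K

471.25 K


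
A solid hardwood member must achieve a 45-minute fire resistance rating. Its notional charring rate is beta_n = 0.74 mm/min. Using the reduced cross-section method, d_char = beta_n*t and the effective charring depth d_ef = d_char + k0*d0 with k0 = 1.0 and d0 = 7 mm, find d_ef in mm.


d_char = 0.74 * 45 = 33.3 mm
d_ef = 33.3 + 1.0*7 = 40.3 mm

40.3 mm


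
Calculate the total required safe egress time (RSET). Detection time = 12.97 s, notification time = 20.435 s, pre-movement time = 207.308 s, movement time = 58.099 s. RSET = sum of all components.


Total = 12.97 + 20.435 + 207.308 + 58.099 = 298.812 s

298.812 s


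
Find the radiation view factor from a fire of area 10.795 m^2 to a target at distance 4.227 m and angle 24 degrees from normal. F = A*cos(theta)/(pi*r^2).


cos(24 deg) = 0.91355
pi*r^2 = 56.132
F = 10.795 * 0.91355 / 56.132 = 0.17569

0.17569
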